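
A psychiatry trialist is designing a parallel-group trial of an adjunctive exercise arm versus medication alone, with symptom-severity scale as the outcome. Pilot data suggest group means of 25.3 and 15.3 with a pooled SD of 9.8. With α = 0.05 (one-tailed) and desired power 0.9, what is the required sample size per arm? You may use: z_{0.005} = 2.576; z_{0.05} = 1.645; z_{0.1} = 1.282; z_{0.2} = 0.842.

n = 17 per group

Cohen's d = |M₁ − M₂| / SD_pooled = |25.3 − 15.3| / 9.8 = 10.0 / 9.8 = 1.020.
For two independent groups with equal n: n = 2·((z_{α} + z_β) / d)².
z_{α} + z_β = 1.645 + 1.282 = 2.927.
n = 2 × (2.927 / 1.020)² = 2 × 2.870² = 2 × 8.23 = 16.5.
Round up to the next whole participant.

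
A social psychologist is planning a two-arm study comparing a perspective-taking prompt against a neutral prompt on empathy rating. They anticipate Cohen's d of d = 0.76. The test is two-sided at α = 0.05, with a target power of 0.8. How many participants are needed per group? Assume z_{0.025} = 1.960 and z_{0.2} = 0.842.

For two independent groups with equal n: n = 2·((z_{α/2} + z_β) / d)².
z_{α/2} + z_β = 1.960 + 0.842 = 2.802.
n = 2 × (2.802 / 0.76)² = 2 × 3.687² = 2 × 13.59 = 27.2.
Round up to the next whole participant.

n = 28 per group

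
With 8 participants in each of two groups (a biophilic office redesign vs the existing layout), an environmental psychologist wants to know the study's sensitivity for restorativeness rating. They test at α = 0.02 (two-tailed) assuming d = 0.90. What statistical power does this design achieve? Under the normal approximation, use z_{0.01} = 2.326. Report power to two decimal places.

For two equal groups, power = Φ(d·√(n/2) − z_{α/2}).
d·√(n/2) = 0.90 × √(8/2) = 0.90 × 2.000 = 1.800.
z_β = 1.800 − 2.326 = -0.526.
Power = Φ(-0.526) = 0.299.

power ≈ 0.30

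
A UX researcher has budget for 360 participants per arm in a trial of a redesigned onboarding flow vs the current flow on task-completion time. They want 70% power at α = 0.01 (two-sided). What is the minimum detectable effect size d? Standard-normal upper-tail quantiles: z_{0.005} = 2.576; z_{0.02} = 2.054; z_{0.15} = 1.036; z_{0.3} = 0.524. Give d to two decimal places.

d_min ≈ 0.23

For two independent groups of n = 360 each: d_min = (z_{α/2} + z_β)·√(2/n).
z-sum = 2.576 + 0.524 = 3.100.
d_min = 3.100 × √(2/360) = 3.100 × 0.0745 = 0.231.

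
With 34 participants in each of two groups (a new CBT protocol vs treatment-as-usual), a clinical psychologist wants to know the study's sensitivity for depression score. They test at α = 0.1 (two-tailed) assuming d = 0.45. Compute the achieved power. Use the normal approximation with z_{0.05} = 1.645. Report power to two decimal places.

power ≈ 0.58

For two equal groups, power = Φ(d·√(n/2) − z_{α/2}).
d·√(n/2) = 0.45 × √(34/2) = 0.45 × 4.123 = 1.855.
z_β = 1.855 − 1.645 = 0.210.
Power = Φ(0.210) = 0.583.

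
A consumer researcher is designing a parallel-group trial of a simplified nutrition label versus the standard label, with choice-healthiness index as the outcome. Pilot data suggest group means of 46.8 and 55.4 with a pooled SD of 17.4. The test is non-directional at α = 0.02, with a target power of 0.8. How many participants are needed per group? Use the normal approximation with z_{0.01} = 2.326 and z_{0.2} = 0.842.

n = 83 per group

Cohen's d = |M₁ − M₂| / SD_pooled = |46.8 − 55.4| / 17.4 = 8.6 / 17.4 = 0.494.
For two independent groups with equal n: n = 2·((z_{α/2} + z_β) / d)².
z_{α/2} + z_β = 2.326 + 0.842 = 3.168.
n = 2 × (3.168 / 0.494)² = 2 × 6.413² = 2 × 41.13 = 82.3.
Round up to the next whole participant.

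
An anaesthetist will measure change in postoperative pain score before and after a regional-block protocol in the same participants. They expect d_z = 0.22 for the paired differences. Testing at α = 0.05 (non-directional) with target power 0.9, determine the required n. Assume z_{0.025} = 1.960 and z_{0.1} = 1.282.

For a paired (one-sample on differences) test: n = ((z_{α/2} + z_β) / d)².
z_{α/2} + z_β = 1.960 + 1.282 = 3.242.
n = (3.242 / 0.22)² = 14.736² = 217.16.
Round up.

n = 218 pairs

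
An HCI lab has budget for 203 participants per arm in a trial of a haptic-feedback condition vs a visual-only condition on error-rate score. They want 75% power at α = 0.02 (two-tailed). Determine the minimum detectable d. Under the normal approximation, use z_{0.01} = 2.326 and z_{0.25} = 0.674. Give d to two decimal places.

d_min ≈ 0.30

For two independent groups of n = 203 each: d_min = (z_{α/2} + z_β)·√(2/n).
z-sum = 2.326 + 0.674 = 3.000.
d_min = 3.000 × √(2/203) = 3.000 × 0.0993 = 0.298.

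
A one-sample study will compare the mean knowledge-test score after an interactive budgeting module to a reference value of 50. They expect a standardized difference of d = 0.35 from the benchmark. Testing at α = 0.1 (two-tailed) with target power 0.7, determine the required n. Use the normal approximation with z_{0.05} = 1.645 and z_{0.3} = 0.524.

For a one-sample test: n = ((z_{α/2} + z_β) / d)².
z_{α/2} + z_β = 1.645 + 0.524 = 2.169.
n = (2.169 / 0.35)² = 6.197² = 38.40.
Round up.

n = 39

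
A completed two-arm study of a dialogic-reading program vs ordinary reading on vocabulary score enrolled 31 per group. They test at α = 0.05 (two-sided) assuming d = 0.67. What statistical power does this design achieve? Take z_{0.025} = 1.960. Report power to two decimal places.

power ≈ 0.75

For two equal groups, power = Φ(d·√(n/2) − z_{α/2}).
d·√(n/2) = 0.67 × √(31/2) = 0.67 × 3.937 = 2.638.
z_β = 2.638 − 1.960 = 0.678.
Power = Φ(0.678) = 0.751.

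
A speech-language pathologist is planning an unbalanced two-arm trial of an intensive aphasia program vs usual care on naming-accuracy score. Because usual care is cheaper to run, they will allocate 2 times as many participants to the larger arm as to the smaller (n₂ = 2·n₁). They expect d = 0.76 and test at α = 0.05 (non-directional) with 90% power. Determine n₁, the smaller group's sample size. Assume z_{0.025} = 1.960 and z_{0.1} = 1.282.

n₁ = 28

With allocation ratio k = n₂/n₁ = 2, Var(x̄₁−x̄₂) = σ²(1/n₁ + 1/(k·n₁)) = σ²·(k+1)/(k·n₁).
So n₁ = (1 + 1/k)·((z_{α/2} + z_β)/d)² = 1.500 × (3.242/0.76)².
n₁ = 1.500 × 18.20 = 27.3.
Round up: n₁ = 28, giving n₂ = 2 × 28 = 56.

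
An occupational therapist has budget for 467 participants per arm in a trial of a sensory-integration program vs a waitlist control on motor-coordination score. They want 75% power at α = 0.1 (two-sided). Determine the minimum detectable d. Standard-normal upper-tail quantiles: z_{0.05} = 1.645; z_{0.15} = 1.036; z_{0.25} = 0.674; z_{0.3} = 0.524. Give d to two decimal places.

d_min ≈ 0.15

For two independent groups of n = 467 each: d_min = (z_{α/2} + z_β)·√(2/n).
z-sum = 1.645 + 0.674 = 2.319.
d_min = 2.319 × √(2/467) = 2.319 × 0.0654 = 0.152.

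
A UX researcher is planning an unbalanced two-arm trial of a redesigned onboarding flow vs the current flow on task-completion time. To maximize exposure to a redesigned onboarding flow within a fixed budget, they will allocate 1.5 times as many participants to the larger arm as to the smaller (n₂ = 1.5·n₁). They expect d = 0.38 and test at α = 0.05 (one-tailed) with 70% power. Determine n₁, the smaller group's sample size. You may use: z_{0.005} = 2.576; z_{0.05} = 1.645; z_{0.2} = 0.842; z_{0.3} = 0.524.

With allocation ratio k = n₂/n₁ = 1.5, Var(x̄₁−x̄₂) = σ²(1/n₁ + 1/(k·n₁)) = σ²·(k+1)/(k·n₁).
So n₁ = (1 + 1/k)·((z_{α} + z_β)/d)² = 1.667 × (2.169/0.38)².
n₁ = 1.667 × 32.58 = 54.3.
Round up: n₁ = 55, giving n₂ = ⌈1.5 × 55⌉ = ⌈82.5⌉ = 83.

n₁ = 55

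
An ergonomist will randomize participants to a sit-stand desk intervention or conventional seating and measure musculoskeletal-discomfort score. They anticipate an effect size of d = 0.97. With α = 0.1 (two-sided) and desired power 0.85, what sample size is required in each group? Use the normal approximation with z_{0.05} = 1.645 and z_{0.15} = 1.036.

n = 16 per group

For two independent groups with equal n: n = 2·((z_{α/2} + z_β) / d)².
z_{α/2} + z_β = 1.645 + 1.036 = 2.681.
n = 2 × (2.681 / 0.97)² = 2 × 2.764² = 2 × 7.64 = 15.3.
Round up to the next whole participant.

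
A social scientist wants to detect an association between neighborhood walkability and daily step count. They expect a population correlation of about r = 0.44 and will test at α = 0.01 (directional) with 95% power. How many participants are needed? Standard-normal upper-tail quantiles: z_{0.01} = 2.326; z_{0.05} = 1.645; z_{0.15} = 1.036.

Fisher's z: C = ½·ln((1+r)/(1−r)) = ½·ln(2.5714) = 0.4722.
n = ((z_{α} + z_β)/C)² + 3.
(2.326 + 1.645) / 0.4722 = 3.971 / 0.4722 = 8.410.
n = 8.410² + 3 = 70.72 + 3 = 73.7.
Round up.

n = 74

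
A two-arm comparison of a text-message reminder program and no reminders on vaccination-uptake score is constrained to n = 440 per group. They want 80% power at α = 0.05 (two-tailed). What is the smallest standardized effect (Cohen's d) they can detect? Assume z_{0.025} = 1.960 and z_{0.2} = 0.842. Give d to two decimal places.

d_min ≈ 0.19

For two independent groups of n = 440 each: d_min = (z_{α/2} + z_β)·√(2/n).
z-sum = 1.960 + 0.842 = 2.802.
d_min = 2.802 × √(2/440) = 2.802 × 0.0674 = 0.189.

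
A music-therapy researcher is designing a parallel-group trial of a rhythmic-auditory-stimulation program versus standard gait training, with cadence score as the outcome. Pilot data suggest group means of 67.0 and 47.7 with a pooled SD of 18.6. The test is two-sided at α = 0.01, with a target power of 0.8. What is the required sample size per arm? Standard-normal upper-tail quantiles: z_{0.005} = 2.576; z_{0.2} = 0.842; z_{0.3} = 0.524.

Cohen's d = |M₁ − M₂| / SD_pooled = |67.0 − 47.7| / 18.6 = 19.3 / 18.6 = 1.038.
For two independent groups with equal n: n = 2·((z_{α/2} + z_β) / d)².
z_{α/2} + z_β = 2.576 + 0.842 = 3.418.
n = 2 × (3.418 / 1.038)² = 2 × 3.293² = 2 × 10.84 = 21.7.
Round up to the next whole participant.

n = 22 per group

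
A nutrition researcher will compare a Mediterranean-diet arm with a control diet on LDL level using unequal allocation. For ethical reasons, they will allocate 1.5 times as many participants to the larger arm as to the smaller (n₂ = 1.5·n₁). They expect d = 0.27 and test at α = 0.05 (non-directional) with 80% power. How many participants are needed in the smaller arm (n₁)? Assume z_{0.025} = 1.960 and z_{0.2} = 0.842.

With allocation ratio k = n₂/n₁ = 1.5, Var(x̄₁−x̄₂) = σ²(1/n₁ + 1/(k·n₁)) = σ²·(k+1)/(k·n₁).
So n₁ = (1 + 1/k)·((z_{α/2} + z_β)/d)² = 1.667 × (2.802/0.27)².
n₁ = 1.667 × 107.70 = 179.5.
Round up: n₁ = 180, giving n₂ = 1.5 × 180 = 270.

n₁ = 180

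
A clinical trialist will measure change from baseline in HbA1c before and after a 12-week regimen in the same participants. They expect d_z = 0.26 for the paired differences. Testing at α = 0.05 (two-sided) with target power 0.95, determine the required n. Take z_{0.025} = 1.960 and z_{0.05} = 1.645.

n = 193 pairs

For a paired (one-sample on differences) test: n = ((z_{α/2} + z_β) / d)².
z_{α/2} + z_β = 1.960 + 1.645 = 3.605.
n = (3.605 / 0.26)² = 13.865² = 192.25.
Round up.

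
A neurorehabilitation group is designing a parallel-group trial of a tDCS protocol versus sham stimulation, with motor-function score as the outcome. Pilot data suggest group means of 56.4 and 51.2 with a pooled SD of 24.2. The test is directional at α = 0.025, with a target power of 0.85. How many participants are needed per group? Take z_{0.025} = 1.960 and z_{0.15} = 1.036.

Cohen's d = |M₁ − M₂| / SD_pooled = |56.4 − 51.2| / 24.2 = 5.2 / 24.2 = 0.215.
For two independent groups with equal n: n = 2·((z_{α} + z_β) / d)².
z_{α} + z_β = 1.960 + 1.036 = 2.996.
n = 2 × (2.996 / 0.215)² = 2 × 13.935² = 2 × 194.18 = 388.4.
Round up to the next whole participant.

n = 389 per group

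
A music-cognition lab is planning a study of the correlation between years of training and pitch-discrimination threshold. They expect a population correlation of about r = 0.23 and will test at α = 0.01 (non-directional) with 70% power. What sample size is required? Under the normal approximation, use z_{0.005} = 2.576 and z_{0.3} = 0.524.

Fisher's z: C = ½·ln((1+r)/(1−r)) = ½·ln(1.5974) = 0.2342.
n = ((z_{α/2} + z_β)/C)² + 3.
(2.576 + 0.524) / 0.2342 = 3.100 / 0.2342 = 13.237.
n = 13.237² + 3 = 175.21 + 3 = 178.2.
Round up.

n = 179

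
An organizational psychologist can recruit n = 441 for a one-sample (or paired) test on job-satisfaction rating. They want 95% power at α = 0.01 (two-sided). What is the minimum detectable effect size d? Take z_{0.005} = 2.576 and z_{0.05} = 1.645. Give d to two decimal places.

d_min ≈ 0.20

For a single sample (or paired design) of n = 441: d_min = (z_{α/2} + z_β)/√n.
z-sum = 2.576 + 1.645 = 4.221.
d_min = 4.221 / √441 = 4.221 / 21.000 = 0.201.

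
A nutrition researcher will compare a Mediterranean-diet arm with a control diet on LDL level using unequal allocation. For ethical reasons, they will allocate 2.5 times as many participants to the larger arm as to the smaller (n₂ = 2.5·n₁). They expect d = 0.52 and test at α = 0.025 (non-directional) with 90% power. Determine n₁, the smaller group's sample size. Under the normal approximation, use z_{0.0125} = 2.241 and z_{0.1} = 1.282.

n₁ = 65

With allocation ratio k = n₂/n₁ = 2.5, Var(x̄₁−x̄₂) = σ²(1/n₁ + 1/(k·n₁)) = σ²·(k+1)/(k·n₁).
So n₁ = (1 + 1/k)·((z_{α/2} + z_β)/d)² = 1.400 × (3.523/0.52)².
n₁ = 1.400 × 45.90 = 64.3.
Round up: n₁ = 65, giving n₂ = ⌈2.5 × 65⌉ = ⌈162.5⌉ = 163.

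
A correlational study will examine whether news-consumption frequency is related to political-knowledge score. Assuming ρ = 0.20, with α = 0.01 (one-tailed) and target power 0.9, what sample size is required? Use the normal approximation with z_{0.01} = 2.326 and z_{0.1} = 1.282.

n = 320

Fisher's z: C = ½·ln((1+r)/(1−r)) = ½·ln(1.5000) = 0.2027.
n = ((z_{α} + z_β)/C)² + 3.
(2.326 + 1.282) / 0.2027 = 3.608 / 0.2027 = 17.800.
n = 17.800² + 3 = 316.83 + 3 = 319.8.
Round up.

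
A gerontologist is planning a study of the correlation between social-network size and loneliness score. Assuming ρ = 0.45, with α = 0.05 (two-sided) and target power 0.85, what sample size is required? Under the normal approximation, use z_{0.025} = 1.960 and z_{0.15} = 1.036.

n = 42

Fisher's z: C = ½·ln((1+r)/(1−r)) = ½·ln(2.6364) = 0.4847.
n = ((z_{α/2} + z_β)/C)² + 3.
(1.960 + 1.036) / 0.4847 = 2.996 / 0.4847 = 6.181.
n = 6.181² + 3 = 38.21 + 3 = 41.2.
Round up.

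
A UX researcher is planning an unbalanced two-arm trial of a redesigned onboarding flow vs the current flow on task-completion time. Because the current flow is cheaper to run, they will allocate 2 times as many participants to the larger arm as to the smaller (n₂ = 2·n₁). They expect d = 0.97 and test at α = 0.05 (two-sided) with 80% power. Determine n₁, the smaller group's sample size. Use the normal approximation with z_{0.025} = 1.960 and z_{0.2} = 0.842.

With allocation ratio k = n₂/n₁ = 2, Var(x̄₁−x̄₂) = σ²(1/n₁ + 1/(k·n₁)) = σ²·(k+1)/(k·n₁).
So n₁ = (1 + 1/k)·((z_{α/2} + z_β)/d)² = 1.500 × (2.802/0.97)².
n₁ = 1.500 × 8.34 = 12.5.
Round up: n₁ = 13, giving n₂ = 2 × 13 = 26.

n₁ = 13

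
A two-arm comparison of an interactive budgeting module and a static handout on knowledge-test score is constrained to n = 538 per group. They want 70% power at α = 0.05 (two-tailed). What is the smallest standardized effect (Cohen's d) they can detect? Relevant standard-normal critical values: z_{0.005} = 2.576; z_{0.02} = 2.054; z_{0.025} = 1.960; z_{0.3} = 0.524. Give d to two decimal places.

d_min ≈ 0.15

For two independent groups of n = 538 each: d_min = (z_{α/2} + z_β)·√(2/n).
z-sum = 1.960 + 0.524 = 2.484.
d_min = 2.484 × √(2/538) = 2.484 × 0.0610 = 0.151.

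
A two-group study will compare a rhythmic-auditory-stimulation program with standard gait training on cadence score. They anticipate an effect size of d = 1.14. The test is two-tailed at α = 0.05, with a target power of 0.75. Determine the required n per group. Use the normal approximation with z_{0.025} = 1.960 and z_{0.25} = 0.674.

n = 11 per group

For two independent groups with equal n: n = 2·((z_{α/2} + z_β) / d)².
z_{α/2} + z_β = 1.960 + 0.674 = 2.634.
n = 2 × (2.634 / 1.14)² = 2 × 2.311² = 2 × 5.34 = 10.7.
Round up to the next whole participant.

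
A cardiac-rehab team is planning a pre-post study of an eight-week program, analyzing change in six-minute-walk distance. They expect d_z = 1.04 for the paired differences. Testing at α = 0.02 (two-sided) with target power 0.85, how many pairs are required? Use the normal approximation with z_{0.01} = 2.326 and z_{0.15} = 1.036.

n = 11 pairs

For a paired (one-sample on differences) test: n = ((z_{α/2} + z_β) / d)².
z_{α/2} + z_β = 2.326 + 1.036 = 3.362.
n = (3.362 / 1.04)² = 3.233² = 10.45.
Round up.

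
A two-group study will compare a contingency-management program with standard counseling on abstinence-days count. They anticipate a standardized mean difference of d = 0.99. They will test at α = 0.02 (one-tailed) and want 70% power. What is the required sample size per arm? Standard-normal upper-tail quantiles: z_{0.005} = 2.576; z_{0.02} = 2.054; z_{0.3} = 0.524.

For two independent groups with equal n: n = 2·((z_{α} + z_β) / d)².
z_{α} + z_β = 2.054 + 0.524 = 2.578.
n = 2 × (2.578 / 0.99)² = 2 × 2.604² = 2 × 6.78 = 13.6.
Round up to the next whole participant.

n = 14 per group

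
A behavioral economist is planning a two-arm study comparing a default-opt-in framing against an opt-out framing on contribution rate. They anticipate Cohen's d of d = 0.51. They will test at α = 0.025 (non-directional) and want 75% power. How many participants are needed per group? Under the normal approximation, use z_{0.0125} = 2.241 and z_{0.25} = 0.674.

n = 66 per group

For two independent groups with equal n: n = 2·((z_{α/2} + z_β) / d)².
z_{α/2} + z_β = 2.241 + 0.674 = 2.915.
n = 2 × (2.915 / 0.51)² = 2 × 5.716² = 2 × 32.67 = 65.3.
Round up to the next whole participant.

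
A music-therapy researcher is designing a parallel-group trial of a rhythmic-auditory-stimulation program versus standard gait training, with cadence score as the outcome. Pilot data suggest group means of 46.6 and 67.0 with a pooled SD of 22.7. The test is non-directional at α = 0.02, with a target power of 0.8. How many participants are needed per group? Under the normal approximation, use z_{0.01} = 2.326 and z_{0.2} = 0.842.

Cohen's d = |M₁ − M₂| / SD_pooled = |46.6 − 67.0| / 22.7 = 20.4 / 22.7 = 0.899.
For two independent groups with equal n: n = 2·((z_{α/2} + z_β) / d)².
z_{α/2} + z_β = 2.326 + 0.842 = 3.168.
n = 2 × (3.168 / 0.899)² = 2 × 3.524² = 2 × 12.42 = 24.8.
Round up to the next whole participant.

n = 25 per group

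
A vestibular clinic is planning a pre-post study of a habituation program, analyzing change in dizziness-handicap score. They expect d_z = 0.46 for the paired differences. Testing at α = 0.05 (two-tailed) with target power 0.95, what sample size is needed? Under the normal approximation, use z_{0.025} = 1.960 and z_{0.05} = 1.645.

n = 62 pairs

For a paired (one-sample on differences) test: n = ((z_{α/2} + z_β) / d)².
z_{α/2} + z_β = 1.960 + 1.645 = 3.605.
n = (3.605 / 0.46)² = 7.837² = 61.42.
Round up.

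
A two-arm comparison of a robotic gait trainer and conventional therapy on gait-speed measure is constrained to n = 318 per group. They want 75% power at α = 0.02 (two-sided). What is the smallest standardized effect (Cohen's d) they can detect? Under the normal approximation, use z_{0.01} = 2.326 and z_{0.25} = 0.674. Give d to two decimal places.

d_min ≈ 0.24

For two independent groups of n = 318 each: d_min = (z_{α/2} + z_β)·√(2/n).
z-sum = 2.326 + 0.674 = 3.000.
d_min = 3.000 × √(2/318) = 3.000 × 0.0793 = 0.238.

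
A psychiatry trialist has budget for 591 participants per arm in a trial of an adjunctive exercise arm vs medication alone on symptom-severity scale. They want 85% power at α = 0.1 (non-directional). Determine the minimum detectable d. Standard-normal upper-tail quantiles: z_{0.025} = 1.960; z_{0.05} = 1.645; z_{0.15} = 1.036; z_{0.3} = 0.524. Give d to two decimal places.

For two independent groups of n = 591 each: d_min = (z_{α/2} + z_β)·√(2/n).
z-sum = 1.645 + 1.036 = 2.681.
d_min = 2.681 × √(2/591) = 2.681 × 0.0582 = 0.156.

d_min ≈ 0.16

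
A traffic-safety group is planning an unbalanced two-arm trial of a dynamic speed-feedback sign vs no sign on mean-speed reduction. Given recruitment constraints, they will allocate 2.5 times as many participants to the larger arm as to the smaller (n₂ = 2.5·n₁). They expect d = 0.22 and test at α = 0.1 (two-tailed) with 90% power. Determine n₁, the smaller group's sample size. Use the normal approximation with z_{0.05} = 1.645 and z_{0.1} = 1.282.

n₁ = 248

With allocation ratio k = n₂/n₁ = 2.5, Var(x̄₁−x̄₂) = σ²(1/n₁ + 1/(k·n₁)) = σ²·(k+1)/(k·n₁).
So n₁ = (1 + 1/k)·((z_{α/2} + z_β)/d)² = 1.400 × (2.927/0.22)².
n₁ = 1.400 × 177.01 = 247.8.
Round up: n₁ = 248, giving n₂ = 2.5 × 248 = 620.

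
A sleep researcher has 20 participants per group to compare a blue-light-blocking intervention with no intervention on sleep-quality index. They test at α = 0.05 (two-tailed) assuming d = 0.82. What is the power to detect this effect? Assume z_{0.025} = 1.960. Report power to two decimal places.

power ≈ 0.74

For two equal groups, power = Φ(d·√(n/2) − z_{α/2}).
d·√(n/2) = 0.82 × √(20/2) = 0.82 × 3.162 = 2.593.
z_β = 2.593 − 1.960 = 0.633.
Power = Φ(0.633) = 0.737.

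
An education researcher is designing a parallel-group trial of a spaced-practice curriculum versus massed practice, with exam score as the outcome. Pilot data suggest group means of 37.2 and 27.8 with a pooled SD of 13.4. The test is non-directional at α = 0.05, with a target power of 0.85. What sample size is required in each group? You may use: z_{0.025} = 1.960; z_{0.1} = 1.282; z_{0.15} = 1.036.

Cohen's d = |M₁ − M₂| / SD_pooled = |37.2 − 27.8| / 13.4 = 9.4 / 13.4 = 0.701.
For two independent groups with equal n: n = 2·((z_{α/2} + z_β) / d)².
z_{α/2} + z_β = 1.960 + 1.036 = 2.996.
n = 2 × (2.996 / 0.701)² = 2 × 4.274² = 2 × 18.27 = 36.5.
Round up to the next whole participant.

n = 37 per group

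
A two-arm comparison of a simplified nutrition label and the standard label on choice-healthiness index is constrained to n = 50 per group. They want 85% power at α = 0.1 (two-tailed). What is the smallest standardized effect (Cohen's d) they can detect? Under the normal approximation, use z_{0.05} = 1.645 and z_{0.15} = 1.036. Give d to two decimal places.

For two independent groups of n = 50 each: d_min = (z_{α/2} + z_β)·√(2/n).
z-sum = 1.645 + 1.036 = 2.681.
d_min = 2.681 × √(2/50) = 2.681 × 0.2000 = 0.536.

d_min ≈ 0.54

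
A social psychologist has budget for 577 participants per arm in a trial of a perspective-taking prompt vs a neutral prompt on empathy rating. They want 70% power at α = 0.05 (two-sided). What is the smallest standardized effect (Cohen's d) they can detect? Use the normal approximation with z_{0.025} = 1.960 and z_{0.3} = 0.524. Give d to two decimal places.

For two independent groups of n = 577 each: d_min = (z_{α/2} + z_β)·√(2/n).
z-sum = 1.960 + 0.524 = 2.484.
d_min = 2.484 × √(2/577) = 2.484 × 0.0589 = 0.146.

d_min ≈ 0.15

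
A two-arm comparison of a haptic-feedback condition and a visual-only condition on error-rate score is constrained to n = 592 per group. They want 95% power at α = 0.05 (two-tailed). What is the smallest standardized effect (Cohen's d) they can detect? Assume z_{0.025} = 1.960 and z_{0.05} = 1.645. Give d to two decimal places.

For two independent groups of n = 592 each: d_min = (z_{α/2} + z_β)·√(2/n).
z-sum = 1.960 + 1.645 = 3.605.
d_min = 3.605 × √(2/592) = 3.605 × 0.0581 = 0.210.

d_min ≈ 0.21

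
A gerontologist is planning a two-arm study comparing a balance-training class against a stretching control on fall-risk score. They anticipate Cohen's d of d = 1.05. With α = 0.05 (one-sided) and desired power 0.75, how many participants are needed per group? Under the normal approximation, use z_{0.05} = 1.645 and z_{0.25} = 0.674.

n = 10 per group

For two independent groups with equal n: n = 2·((z_{α} + z_β) / d)².
z_{α} + z_β = 1.645 + 0.674 = 2.319.
n = 2 × (2.319 / 1.05)² = 2 × 2.209² = 2 × 4.88 = 9.8.
Round up to the next whole participant.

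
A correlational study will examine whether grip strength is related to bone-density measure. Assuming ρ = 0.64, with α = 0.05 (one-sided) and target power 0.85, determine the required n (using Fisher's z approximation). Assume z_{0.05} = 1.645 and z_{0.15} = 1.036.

n = 16

Fisher's z: C = ½·ln((1+r)/(1−r)) = ½·ln(4.5556) = 0.7582.
n = ((z_{α} + z_β)/C)² + 3.
(1.645 + 1.036) / 0.7582 = 2.681 / 0.7582 = 3.536.
n = 3.536² + 3 = 12.50 + 3 = 15.5.
Round up.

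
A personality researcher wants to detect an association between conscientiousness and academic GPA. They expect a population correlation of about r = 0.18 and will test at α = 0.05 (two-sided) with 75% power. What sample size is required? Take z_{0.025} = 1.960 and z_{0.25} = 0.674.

Fisher's z: C = ½·ln((1+r)/(1−r)) = ½·ln(1.4390) = 0.1820.
n = ((z_{α/2} + z_β)/C)² + 3.
(1.960 + 0.674) / 0.1820 = 2.634 / 0.1820 = 14.473.
n = 14.473² + 3 = 209.45 + 3 = 212.5.
Round up.

n = 213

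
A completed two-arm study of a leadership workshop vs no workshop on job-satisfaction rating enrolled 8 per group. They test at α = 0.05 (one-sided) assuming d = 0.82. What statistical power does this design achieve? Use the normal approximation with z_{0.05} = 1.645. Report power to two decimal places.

power ≈ 0.50

For two equal groups, power = Φ(d·√(n/2) − z_{α}).
d·√(n/2) = 0.82 × √(8/2) = 0.82 × 2.000 = 1.640.
z_β = 1.640 − 1.645 = -0.005.
Power = Φ(-0.005) = 0.498.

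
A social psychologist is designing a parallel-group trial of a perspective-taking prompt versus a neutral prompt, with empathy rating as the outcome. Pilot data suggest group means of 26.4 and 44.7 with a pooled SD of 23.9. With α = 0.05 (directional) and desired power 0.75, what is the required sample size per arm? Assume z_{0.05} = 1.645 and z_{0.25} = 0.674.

n = 19 per group

Cohen's d = |M₁ − M₂| / SD_pooled = |26.4 − 44.7| / 23.9 = 18.3 / 23.9 = 0.766.
For two independent groups with equal n: n = 2·((z_{α} + z_β) / d)².
z_{α} + z_β = 1.645 + 0.674 = 2.319.
n = 2 × (2.319 / 0.766)² = 2 × 3.027² = 2 × 9.17 = 18.3.
Round up to the next whole participant.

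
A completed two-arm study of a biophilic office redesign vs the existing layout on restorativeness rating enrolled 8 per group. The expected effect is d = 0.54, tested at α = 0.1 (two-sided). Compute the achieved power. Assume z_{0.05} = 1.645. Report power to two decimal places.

For two equal groups, power = Φ(d·√(n/2) − z_{α/2}).
d·√(n/2) = 0.54 × √(8/2) = 0.54 × 2.000 = 1.080.
z_β = 1.080 − 1.645 = -0.565.
Power = Φ(-0.565) = 0.286.

power ≈ 0.29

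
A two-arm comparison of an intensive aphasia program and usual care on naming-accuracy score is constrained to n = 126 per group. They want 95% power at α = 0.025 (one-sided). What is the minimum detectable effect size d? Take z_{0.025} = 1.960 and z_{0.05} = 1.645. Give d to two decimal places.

For two independent groups of n = 126 each: d_min = (z_{α} + z_β)·√(2/n).
z-sum = 1.960 + 1.645 = 3.605.
d_min = 3.605 × √(2/126) = 3.605 × 0.1260 = 0.454.

d_min ≈ 0.45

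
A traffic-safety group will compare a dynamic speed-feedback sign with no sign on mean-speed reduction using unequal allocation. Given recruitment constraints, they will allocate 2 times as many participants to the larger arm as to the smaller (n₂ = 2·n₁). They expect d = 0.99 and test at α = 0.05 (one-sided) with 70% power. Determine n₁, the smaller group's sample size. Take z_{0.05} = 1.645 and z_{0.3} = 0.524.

n₁ = 8

With allocation ratio k = n₂/n₁ = 2, Var(x̄₁−x̄₂) = σ²(1/n₁ + 1/(k·n₁)) = σ²·(k+1)/(k·n₁).
So n₁ = (1 + 1/k)·((z_{α} + z_β)/d)² = 1.500 × (2.169/0.99)².
n₁ = 1.500 × 4.80 = 7.2.
Round up: n₁ = 8, giving n₂ = 2 × 8 = 16.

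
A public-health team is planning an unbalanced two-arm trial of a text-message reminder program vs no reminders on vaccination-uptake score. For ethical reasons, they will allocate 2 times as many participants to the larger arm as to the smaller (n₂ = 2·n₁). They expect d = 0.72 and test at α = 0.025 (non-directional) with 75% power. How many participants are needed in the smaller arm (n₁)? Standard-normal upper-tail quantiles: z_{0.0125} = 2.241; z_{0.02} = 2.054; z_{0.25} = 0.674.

With allocation ratio k = n₂/n₁ = 2, Var(x̄₁−x̄₂) = σ²(1/n₁ + 1/(k·n₁)) = σ²·(k+1)/(k·n₁).
So n₁ = (1 + 1/k)·((z_{α/2} + z_β)/d)² = 1.500 × (2.915/0.72)².
n₁ = 1.500 × 16.39 = 24.6.
Round up: n₁ = 25, giving n₂ = 2 × 25 = 50.

n₁ = 25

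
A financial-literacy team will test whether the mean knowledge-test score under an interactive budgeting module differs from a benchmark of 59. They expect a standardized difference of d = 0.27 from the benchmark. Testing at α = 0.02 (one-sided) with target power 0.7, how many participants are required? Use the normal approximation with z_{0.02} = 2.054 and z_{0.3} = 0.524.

For a one-sample test: n = ((z_{α} + z_β) / d)².
z_{α} + z_β = 2.054 + 0.524 = 2.578.
n = (2.578 / 0.27)² = 9.548² = 91.17.
Round up.

n = 92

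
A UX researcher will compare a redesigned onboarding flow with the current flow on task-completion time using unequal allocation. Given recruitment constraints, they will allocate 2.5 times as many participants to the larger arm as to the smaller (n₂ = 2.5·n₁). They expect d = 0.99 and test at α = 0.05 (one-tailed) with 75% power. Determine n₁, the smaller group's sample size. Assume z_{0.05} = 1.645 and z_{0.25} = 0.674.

n₁ = 8

With allocation ratio k = n₂/n₁ = 2.5, Var(x̄₁−x̄₂) = σ²(1/n₁ + 1/(k·n₁)) = σ²·(k+1)/(k·n₁).
So n₁ = (1 + 1/k)·((z_{α} + z_β)/d)² = 1.400 × (2.319/0.99)².
n₁ = 1.400 × 5.49 = 7.7.
Round up: n₁ = 8, giving n₂ = 2.5 × 8 = 20.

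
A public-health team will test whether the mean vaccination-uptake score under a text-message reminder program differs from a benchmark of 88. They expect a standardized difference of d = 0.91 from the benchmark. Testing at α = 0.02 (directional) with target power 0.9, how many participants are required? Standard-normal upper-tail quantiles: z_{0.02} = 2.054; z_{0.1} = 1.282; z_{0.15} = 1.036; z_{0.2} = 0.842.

n = 14

For a one-sample test: n = ((z_{α} + z_β) / d)².
z_{α} + z_β = 2.054 + 1.282 = 3.336.
n = (3.336 / 0.91)² = 3.666² = 13.44.
Round up.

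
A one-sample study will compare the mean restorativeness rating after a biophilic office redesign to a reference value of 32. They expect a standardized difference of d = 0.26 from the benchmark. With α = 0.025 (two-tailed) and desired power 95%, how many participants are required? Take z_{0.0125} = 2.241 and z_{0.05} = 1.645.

n = 224

For a one-sample test: n = ((z_{α/2} + z_β) / d)².
z_{α/2} + z_β = 2.241 + 1.645 = 3.886.
n = (3.886 / 0.26)² = 14.946² = 223.39.
Round up.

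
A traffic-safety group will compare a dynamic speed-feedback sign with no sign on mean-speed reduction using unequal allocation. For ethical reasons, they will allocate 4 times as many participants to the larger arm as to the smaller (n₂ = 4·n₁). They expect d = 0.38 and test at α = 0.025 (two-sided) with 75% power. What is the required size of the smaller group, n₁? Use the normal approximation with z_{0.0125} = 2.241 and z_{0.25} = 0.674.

n₁ = 74

With allocation ratio k = n₂/n₁ = 4, Var(x̄₁−x̄₂) = σ²(1/n₁ + 1/(k·n₁)) = σ²·(k+1)/(k·n₁).
So n₁ = (1 + 1/k)·((z_{α/2} + z_β)/d)² = 1.250 × (2.915/0.38)².
n₁ = 1.250 × 58.85 = 73.6.
Round up: n₁ = 74, giving n₂ = 4 × 74 = 296.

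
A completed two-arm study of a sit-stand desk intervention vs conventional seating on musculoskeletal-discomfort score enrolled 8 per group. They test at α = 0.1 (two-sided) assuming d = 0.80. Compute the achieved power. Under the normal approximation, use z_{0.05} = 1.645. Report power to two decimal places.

power ≈ 0.48

For two equal groups, power = Φ(d·√(n/2) − z_{α/2}).
d·√(n/2) = 0.80 × √(8/2) = 0.80 × 2.000 = 1.600.
z_β = 1.600 − 1.645 = -0.045.
Power = Φ(-0.045) = 0.482.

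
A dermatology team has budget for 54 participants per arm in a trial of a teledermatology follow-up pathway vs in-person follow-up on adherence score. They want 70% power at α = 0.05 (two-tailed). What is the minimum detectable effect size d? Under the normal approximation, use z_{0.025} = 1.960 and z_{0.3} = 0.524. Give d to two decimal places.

For two independent groups of n = 54 each: d_min = (z_{α/2} + z_β)·√(2/n).
z-sum = 1.960 + 0.524 = 2.484.
d_min = 2.484 × √(2/54) = 2.484 × 0.1925 = 0.478.

d_min ≈ 0.48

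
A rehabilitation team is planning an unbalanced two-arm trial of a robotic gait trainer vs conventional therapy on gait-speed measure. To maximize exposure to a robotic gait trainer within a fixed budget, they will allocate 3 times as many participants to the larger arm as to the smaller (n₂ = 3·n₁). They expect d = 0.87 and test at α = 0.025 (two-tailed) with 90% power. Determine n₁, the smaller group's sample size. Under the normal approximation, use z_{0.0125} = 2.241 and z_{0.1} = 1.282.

With allocation ratio k = n₂/n₁ = 3, Var(x̄₁−x̄₂) = σ²(1/n₁ + 1/(k·n₁)) = σ²·(k+1)/(k·n₁).
So n₁ = (1 + 1/k)·((z_{α/2} + z_β)/d)² = 1.333 × (3.523/0.87)².
n₁ = 1.333 × 16.40 = 21.9.
Round up: n₁ = 22, giving n₂ = 3 × 22 = 66.

n₁ = 22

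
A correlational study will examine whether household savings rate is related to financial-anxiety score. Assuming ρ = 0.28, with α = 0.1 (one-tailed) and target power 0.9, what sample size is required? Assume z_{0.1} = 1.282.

Fisher's z: C = ½·ln((1+r)/(1−r)) = ½·ln(1.7778) = 0.2877.
n = ((z_{α} + z_β)/C)² + 3.
(1.282 + 1.282) / 0.2877 = 2.564 / 0.2877 = 8.912.
n = 8.912² + 3 = 79.42 + 3 = 82.4.
Round up.

n = 83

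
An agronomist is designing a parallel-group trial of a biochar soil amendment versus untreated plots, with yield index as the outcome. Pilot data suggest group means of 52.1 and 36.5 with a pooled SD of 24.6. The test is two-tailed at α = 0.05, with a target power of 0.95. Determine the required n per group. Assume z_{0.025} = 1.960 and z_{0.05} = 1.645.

n = 65 per group

Cohen's d = |M₁ − M₂| / SD_pooled = |52.1 − 36.5| / 24.6 = 15.6 / 24.6 = 0.634.
For two independent groups with equal n: n = 2·((z_{α/2} + z_β) / d)².
z_{α/2} + z_β = 1.960 + 1.645 = 3.605.
n = 2 × (3.605 / 0.634)² = 2 × 5.686² = 2 × 32.33 = 64.7.
Round up to the next whole participant.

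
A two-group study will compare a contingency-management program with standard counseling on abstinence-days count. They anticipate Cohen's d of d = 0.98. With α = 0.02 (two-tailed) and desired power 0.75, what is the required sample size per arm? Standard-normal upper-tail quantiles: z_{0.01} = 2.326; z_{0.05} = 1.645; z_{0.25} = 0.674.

For two independent groups with equal n: n = 2·((z_{α/2} + z_β) / d)².
z_{α/2} + z_β = 2.326 + 0.674 = 3.000.
n = 2 × (3.000 / 0.98)² = 2 × 3.061² = 2 × 9.37 = 18.7.
Round up to the next whole participant.

n = 19 per group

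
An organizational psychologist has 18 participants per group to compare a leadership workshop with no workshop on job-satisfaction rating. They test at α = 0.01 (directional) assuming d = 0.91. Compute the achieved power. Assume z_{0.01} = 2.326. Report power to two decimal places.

power ≈ 0.66

For two equal groups, power = Φ(d·√(n/2) − z_{α}).
d·√(n/2) = 0.91 × √(18/2) = 0.91 × 3.000 = 2.730.
z_β = 2.730 − 2.326 = 0.404.
Power = Φ(0.404) = 0.657.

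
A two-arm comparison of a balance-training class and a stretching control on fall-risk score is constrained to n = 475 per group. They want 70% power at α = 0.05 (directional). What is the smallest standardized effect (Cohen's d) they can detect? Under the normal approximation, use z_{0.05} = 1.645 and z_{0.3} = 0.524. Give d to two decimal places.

For two independent groups of n = 475 each: d_min = (z_{α} + z_β)·√(2/n).
z-sum = 1.645 + 0.524 = 2.169.
d_min = 2.169 × √(2/475) = 2.169 × 0.0649 = 0.141.

d_min ≈ 0.14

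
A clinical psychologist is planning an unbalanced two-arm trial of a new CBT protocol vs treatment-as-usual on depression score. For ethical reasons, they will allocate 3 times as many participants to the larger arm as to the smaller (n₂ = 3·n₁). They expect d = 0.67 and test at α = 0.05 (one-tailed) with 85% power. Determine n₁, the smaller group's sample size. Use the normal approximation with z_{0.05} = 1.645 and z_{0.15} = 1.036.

With allocation ratio k = n₂/n₁ = 3, Var(x̄₁−x̄₂) = σ²(1/n₁ + 1/(k·n₁)) = σ²·(k+1)/(k·n₁).
So n₁ = (1 + 1/k)·((z_{α} + z_β)/d)² = 1.333 × (2.681/0.67)².
n₁ = 1.333 × 16.01 = 21.3.
Round up: n₁ = 22, giving n₂ = 3 × 22 = 66.

n₁ = 22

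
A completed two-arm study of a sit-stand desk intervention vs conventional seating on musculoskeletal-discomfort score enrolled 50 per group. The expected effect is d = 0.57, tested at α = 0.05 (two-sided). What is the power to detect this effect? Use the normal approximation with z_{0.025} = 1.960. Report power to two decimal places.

For two equal groups, power = Φ(d·√(n/2) − z_{α/2}).
d·√(n/2) = 0.57 × √(50/2) = 0.57 × 5.000 = 2.850.
z_β = 2.850 − 1.960 = 0.890.
Power = Φ(0.890) = 0.813.

power ≈ 0.81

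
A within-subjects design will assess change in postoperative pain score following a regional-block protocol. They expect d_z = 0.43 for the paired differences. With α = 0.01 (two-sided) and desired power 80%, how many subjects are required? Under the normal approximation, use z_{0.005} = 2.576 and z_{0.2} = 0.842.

n = 64 pairs

For a paired (one-sample on differences) test: n = ((z_{α/2} + z_β) / d)².
z_{α/2} + z_β = 2.576 + 0.842 = 3.418.
n = (3.418 / 0.43)² = 7.949² = 63.18.
Round up.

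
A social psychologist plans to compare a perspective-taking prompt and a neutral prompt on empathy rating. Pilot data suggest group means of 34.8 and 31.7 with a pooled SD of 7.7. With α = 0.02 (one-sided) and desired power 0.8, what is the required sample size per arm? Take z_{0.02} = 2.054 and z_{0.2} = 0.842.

n = 104 per group

Cohen's d = |M₁ − M₂| / SD_pooled = |34.8 − 31.7| / 7.7 = 3.1 / 7.7 = 0.403.
For two independent groups with equal n: n = 2·((z_{α} + z_β) / d)².
z_{α} + z_β = 2.054 + 0.842 = 2.896.
n = 2 × (2.896 / 0.403)² = 2 × 7.186² = 2 × 51.64 = 103.3.
Round up to the next whole participant.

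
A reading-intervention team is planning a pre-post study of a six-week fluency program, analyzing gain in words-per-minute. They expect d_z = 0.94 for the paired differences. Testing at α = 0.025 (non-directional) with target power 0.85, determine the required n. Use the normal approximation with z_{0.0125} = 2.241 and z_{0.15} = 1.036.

For a paired (one-sample on differences) test: n = ((z_{α/2} + z_β) / d)².
z_{α/2} + z_β = 2.241 + 1.036 = 3.277.
n = (3.277 / 0.94)² = 3.486² = 12.15.
Round up.

n = 13 pairs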